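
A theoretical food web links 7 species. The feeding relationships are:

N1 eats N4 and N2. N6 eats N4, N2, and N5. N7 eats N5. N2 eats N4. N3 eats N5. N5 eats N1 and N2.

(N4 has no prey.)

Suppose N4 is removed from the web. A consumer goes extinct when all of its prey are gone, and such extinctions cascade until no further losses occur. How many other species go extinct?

6

Remove N4.
Round 1: N2 (all prey gone) → extinct.
Round 2: N1 (all prey gone) → extinct.
Round 3: N5 (all prey gone) → extinct.
Round 4: N6 (all prey gone), N7 (all prey gone), N3 (all prey gone) → extinct.
No further losses. Total secondary extinctions: 6.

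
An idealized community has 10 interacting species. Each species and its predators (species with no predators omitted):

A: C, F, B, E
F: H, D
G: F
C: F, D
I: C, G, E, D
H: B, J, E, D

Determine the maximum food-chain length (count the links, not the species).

4 links

One longest chain: I → C → F → H → B.
It has 5 species and 4 links.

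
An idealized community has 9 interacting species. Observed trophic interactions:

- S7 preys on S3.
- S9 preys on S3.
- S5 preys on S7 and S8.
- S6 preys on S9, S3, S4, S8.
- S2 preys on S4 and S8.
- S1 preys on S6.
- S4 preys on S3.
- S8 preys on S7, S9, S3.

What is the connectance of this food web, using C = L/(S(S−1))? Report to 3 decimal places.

The web has S = 9 species and L = 15 feeding links.
C = L / (S(S−1)) = 15 / 72 = 0.2083 ≈ 0.208.

C = 0.208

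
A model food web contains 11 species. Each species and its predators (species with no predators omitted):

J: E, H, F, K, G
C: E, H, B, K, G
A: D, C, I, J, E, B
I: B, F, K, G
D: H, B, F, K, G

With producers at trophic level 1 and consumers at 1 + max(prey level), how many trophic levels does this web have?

Producers (level 1): A.
A → D → H gives H level 3.
No species has a prey at level 3, so no species reaches level 4.

3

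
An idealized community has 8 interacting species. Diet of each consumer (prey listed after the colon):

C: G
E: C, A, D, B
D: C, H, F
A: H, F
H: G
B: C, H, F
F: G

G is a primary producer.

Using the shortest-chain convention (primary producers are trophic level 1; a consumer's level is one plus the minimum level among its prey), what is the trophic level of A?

G is a producer → level 1.
H eats G → level 2.
A eats H → level 3.
No prey of A is below level 2, so 3 is the minimum.

Trophic level 3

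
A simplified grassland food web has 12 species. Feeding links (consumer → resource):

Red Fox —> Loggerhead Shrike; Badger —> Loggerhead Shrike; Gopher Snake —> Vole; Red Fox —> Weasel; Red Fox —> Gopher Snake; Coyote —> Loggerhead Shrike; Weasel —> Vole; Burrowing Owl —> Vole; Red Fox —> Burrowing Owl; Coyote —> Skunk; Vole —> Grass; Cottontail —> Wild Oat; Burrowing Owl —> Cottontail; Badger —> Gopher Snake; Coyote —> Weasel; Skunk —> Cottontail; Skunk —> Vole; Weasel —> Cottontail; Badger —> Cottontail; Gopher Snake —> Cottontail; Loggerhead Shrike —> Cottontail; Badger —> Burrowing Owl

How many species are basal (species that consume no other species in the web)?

2

Basal species (no prey listed): Wild Oat, Grass.
Count: 2.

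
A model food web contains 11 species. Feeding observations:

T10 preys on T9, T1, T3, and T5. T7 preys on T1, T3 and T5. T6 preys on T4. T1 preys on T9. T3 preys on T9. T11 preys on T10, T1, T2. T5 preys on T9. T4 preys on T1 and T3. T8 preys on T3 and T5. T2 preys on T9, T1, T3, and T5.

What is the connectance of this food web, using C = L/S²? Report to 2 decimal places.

The web has S = 11 species and L = 22 feeding links.
C = L / S² = 22 / 121 = 0.1818 ≈ 0.18.

C = 0.18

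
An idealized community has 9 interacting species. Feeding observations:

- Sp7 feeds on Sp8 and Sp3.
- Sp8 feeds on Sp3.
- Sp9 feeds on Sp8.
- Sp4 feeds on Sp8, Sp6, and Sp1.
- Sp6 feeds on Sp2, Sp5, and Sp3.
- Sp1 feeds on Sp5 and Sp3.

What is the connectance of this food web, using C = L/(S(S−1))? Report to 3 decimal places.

The web has S = 9 species and L = 12 feeding links.
C = L / (S(S−1)) = 12 / 72 = 0.1667 ≈ 0.167.

C = 0.167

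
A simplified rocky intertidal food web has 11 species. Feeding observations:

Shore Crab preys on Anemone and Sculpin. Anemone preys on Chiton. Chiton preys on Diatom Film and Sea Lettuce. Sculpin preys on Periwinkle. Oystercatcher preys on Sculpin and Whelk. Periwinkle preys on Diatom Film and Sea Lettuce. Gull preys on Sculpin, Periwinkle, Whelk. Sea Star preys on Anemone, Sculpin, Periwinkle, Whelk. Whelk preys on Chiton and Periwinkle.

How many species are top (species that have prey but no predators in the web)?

Top species (has prey, but nothing eats it): Oystercatcher, Gull, Sea Star, Shore Crab.
Count: 4.

4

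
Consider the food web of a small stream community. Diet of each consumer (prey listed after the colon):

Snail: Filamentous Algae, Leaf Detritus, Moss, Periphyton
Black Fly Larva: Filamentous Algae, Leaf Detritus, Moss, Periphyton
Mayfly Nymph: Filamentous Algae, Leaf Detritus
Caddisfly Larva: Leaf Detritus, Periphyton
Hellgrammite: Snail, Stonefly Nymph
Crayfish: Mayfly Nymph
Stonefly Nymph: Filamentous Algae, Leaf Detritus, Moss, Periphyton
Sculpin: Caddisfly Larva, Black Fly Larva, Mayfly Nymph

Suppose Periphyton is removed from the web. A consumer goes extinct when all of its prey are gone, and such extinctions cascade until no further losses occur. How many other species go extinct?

Remove Periphyton.
Every predator of it retains at least one other prey: Caddisfly Larva still has Leaf Detritus; Black Fly Larva still has Filamentous Algae, Leaf Detritus, Moss; Snail still has Filamentous Algae, Leaf Detritus, Moss; Stonefly Nymph still has Filamentous Algae, Leaf Detritus, Moss.
No consumer loses all prey, so no secondary extinctions occur.

0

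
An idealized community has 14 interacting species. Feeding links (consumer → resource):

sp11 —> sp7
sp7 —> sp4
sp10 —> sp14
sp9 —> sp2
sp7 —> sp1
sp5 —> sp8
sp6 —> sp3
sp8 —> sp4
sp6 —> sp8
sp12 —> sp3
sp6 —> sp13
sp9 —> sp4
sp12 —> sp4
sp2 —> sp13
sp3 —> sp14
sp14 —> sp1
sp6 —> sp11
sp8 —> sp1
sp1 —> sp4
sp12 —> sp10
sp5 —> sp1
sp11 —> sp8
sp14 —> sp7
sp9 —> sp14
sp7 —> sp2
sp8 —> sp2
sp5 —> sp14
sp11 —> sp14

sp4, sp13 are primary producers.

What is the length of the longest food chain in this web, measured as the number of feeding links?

5 links

One longest chain: sp13 → sp2 → sp7 → sp14 → sp10 → sp12.
It has 6 species and 5 links.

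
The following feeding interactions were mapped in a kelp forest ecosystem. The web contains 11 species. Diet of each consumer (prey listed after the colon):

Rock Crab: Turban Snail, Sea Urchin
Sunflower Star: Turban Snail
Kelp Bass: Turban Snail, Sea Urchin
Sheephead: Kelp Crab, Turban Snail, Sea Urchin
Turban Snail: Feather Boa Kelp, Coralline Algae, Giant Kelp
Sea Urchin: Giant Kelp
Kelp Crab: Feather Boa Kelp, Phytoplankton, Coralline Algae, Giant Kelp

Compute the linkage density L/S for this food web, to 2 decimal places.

There are L = 16 links among S = 11 species.
L/S = 16/11 = 1.4545 ≈ 1.45.

L/S = 1.45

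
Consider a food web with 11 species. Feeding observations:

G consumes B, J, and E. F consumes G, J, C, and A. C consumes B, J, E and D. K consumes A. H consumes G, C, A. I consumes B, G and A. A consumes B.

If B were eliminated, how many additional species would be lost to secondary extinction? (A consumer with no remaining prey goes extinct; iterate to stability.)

Remove B.
Round 1: A (all prey gone) → extinct.
Round 2: K (all prey gone) → extinct.
No further losses. Total secondary extinctions: 2.

2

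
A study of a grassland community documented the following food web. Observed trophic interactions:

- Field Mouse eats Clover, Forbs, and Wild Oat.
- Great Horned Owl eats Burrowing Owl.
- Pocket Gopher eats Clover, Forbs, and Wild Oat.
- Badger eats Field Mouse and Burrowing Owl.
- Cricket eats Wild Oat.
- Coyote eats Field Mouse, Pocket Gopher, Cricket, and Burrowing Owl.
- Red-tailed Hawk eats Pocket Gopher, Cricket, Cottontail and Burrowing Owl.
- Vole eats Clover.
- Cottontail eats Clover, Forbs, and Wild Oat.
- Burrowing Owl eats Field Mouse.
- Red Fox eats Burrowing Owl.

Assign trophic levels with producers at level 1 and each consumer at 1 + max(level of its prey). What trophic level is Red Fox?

Trophic level 4

Wild Oat is a producer → level 1.
Field Mouse eats Wild Oat (level 1); other prey at levels: Forbs 1, Clover 1 → level 2.
Burrowing Owl eats Field Mouse → level 3.
Red Fox eats Burrowing Owl → level 4.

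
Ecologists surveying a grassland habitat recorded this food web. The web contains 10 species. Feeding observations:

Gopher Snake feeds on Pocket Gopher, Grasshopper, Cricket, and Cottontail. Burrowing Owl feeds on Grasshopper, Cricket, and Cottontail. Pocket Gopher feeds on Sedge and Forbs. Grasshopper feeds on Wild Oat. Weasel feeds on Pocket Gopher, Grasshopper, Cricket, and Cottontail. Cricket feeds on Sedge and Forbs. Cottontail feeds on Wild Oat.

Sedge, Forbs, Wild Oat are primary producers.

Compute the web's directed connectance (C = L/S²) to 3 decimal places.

The web has S = 10 species and L = 17 feeding links.
C = L / S² = 17 / 100 = 0.1700 ≈ 0.170.

C = 0.170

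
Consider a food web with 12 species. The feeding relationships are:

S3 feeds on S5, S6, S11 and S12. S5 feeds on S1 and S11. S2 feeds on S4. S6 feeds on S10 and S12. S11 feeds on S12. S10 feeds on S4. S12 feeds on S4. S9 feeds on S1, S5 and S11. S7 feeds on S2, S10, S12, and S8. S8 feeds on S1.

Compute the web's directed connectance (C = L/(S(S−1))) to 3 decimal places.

C = 0.152

The web has S = 12 species and L = 20 feeding links.
C = L / (S(S−1)) = 20 / 132 = 0.1515 ≈ 0.152.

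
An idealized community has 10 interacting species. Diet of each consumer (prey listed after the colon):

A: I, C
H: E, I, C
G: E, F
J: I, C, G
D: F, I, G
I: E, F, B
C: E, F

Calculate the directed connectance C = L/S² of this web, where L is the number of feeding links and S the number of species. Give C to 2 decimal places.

C = 0.18

The web has S = 10 species and L = 18 feeding links.
C = L / S² = 18 / 100 = 0.1800 ≈ 0.18.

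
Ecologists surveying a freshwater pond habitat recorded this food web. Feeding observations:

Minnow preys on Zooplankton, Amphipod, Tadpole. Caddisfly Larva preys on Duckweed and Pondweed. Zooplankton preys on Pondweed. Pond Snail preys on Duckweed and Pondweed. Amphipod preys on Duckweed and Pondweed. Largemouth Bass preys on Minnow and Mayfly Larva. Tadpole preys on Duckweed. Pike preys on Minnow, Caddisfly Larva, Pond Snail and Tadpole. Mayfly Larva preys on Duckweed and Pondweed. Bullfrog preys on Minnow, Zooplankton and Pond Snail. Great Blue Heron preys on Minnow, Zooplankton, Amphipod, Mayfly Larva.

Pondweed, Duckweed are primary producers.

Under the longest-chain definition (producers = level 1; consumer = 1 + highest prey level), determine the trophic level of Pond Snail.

Trophic level 2

Pondweed is a producer → level 1.
Pond Snail eats Pondweed (level 1); other prey at levels: Duckweed 1 → level 2.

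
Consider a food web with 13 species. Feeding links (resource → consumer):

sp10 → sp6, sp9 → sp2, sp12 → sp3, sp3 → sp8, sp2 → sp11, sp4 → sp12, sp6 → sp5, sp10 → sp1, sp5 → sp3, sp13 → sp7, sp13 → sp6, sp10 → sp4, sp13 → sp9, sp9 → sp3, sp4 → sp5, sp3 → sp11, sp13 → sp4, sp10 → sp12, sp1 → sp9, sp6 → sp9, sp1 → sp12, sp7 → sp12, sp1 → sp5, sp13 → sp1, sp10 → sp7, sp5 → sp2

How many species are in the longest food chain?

One longest chain: sp13 → sp1 → sp5 → sp3 → sp11.
It has 5 species and 4 links.

5 species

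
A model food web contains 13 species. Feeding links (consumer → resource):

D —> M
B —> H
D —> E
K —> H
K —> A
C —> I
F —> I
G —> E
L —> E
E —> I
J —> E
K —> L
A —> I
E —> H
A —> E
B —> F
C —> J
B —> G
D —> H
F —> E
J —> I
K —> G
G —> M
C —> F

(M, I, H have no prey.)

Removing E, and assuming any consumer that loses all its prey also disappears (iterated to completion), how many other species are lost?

1

Remove E.
Round 1: L (all prey gone) → extinct.
No further losses. Total secondary extinctions: 1.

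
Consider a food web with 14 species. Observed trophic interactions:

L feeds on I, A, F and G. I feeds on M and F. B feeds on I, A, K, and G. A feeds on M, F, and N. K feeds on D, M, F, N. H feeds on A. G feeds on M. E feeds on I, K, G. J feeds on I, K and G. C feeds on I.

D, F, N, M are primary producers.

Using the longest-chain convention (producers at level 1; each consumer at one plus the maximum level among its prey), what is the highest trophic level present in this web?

Producers (level 1): D, F, N, M.
F → I → E gives E level 3.
No species has a prey at level 3, so no species reaches level 4.

3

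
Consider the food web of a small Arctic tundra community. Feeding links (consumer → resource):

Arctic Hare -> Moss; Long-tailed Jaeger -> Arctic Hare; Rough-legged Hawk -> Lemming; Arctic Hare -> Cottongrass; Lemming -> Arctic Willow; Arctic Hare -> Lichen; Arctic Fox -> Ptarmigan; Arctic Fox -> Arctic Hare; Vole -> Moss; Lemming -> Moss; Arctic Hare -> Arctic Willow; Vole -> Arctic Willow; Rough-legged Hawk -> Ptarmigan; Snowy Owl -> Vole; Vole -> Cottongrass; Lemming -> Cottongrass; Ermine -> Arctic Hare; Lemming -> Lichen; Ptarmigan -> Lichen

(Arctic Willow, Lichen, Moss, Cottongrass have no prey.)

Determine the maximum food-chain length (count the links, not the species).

2 links

One longest chain: Arctic Willow → Arctic Hare → Ermine.
It has 3 species and 2 links.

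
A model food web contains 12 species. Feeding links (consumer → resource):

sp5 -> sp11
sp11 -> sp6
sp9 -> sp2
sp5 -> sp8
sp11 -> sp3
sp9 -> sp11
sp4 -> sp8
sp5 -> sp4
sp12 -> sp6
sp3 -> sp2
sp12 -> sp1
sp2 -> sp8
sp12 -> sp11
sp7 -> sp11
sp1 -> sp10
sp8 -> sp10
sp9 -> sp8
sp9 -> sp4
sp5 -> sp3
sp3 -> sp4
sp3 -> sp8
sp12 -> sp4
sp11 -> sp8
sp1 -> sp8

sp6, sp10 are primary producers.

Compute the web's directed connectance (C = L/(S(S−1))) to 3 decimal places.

The web has S = 12 species and L = 24 feeding links.
C = L / (S(S−1)) = 24 / 132 = 0.1818 ≈ 0.182.

C = 0.182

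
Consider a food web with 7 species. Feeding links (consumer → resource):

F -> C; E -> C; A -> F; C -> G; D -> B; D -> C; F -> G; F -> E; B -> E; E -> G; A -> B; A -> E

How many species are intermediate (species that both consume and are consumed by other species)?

4

Intermediate species (has both prey and predators): C, E, F, B.
Count: 4.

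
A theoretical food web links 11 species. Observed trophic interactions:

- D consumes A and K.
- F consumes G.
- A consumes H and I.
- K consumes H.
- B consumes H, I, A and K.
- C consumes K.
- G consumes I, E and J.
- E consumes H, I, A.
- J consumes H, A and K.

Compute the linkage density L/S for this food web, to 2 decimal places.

L/S = 1.82

There are L = 20 links among S = 11 species.
L/S = 20/11 = 1.8182 ≈ 1.82.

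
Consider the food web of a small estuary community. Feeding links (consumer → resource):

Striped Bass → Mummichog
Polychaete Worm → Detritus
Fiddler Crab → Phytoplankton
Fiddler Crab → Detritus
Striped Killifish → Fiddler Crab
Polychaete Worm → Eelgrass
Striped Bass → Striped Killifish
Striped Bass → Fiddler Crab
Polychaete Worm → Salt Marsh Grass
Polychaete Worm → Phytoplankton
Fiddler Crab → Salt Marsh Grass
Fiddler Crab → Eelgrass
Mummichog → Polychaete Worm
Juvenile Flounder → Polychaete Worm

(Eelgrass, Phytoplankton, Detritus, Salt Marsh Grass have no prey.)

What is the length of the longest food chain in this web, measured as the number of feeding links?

One longest chain: Eelgrass → Polychaete Worm → Mummichog → Striped Bass.
It has 4 species and 3 links.

3 links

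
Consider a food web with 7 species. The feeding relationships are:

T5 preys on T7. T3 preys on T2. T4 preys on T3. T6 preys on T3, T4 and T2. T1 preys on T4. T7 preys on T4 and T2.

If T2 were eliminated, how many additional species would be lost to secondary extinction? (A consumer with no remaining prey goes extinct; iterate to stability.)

6

Remove T2.
Round 1: T3 (all prey gone) → extinct.
Round 2: T4 (all prey gone) → extinct.
Round 3: T6 (all prey gone), T1 (all prey gone), T7 (all prey gone) → extinct.
Round 4: T5 (all prey gone) → extinct.
No further losses. Total secondary extinctions: 6.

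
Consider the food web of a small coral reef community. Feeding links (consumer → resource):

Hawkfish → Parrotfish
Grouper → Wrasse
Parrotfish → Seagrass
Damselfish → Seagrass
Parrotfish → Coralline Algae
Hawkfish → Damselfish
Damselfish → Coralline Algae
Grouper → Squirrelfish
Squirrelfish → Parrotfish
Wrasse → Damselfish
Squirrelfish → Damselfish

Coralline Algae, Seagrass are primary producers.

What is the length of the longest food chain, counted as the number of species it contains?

4 species

One longest chain: Coralline Algae → Damselfish → Wrasse → Grouper.
It has 4 species and 3 links.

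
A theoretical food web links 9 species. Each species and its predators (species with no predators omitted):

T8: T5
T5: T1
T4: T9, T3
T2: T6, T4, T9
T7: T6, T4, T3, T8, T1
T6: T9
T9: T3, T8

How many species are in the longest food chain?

One longest chain: T2 → T6 → T9 → T8 → T5 → T1.
It has 6 species and 5 links.

6 species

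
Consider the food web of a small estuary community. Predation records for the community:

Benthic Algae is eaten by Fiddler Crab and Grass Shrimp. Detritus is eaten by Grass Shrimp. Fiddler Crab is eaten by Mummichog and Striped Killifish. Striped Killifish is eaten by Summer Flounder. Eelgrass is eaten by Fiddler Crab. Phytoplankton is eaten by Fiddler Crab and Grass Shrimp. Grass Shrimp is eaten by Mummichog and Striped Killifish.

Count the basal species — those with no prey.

4

Basal species (no prey listed): Phytoplankton, Eelgrass, Detritus, Benthic Algae.
Count: 4.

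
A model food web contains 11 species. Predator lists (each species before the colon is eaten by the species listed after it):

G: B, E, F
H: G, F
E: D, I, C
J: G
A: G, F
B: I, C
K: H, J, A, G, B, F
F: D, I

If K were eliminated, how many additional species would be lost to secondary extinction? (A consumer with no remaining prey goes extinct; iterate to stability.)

Remove K.
Round 1: H (all prey gone), J (all prey gone), A (all prey gone) → extinct.
Round 2: G (all prey gone) → extinct.
Round 3: B (all prey gone), E (all prey gone), F (all prey gone) → extinct.
Round 4: D (all prey gone), I (all prey gone), C (all prey gone) → extinct.
No further losses. Total secondary extinctions: 10.

10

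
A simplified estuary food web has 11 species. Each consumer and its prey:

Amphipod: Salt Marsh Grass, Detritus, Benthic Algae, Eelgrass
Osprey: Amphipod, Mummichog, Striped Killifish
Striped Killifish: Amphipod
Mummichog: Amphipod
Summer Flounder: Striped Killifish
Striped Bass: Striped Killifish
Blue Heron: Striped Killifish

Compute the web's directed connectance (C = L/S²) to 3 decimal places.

The web has S = 11 species and L = 12 feeding links.
C = L / S² = 12 / 121 = 0.0992 ≈ 0.099.

C = 0.099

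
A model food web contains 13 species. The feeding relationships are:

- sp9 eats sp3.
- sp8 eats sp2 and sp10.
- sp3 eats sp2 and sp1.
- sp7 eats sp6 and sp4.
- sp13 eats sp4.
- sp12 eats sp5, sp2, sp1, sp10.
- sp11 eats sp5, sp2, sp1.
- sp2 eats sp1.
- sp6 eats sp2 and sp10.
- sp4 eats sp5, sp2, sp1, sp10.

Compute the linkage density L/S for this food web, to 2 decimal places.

L/S = 1.69

There are L = 22 links among S = 13 species.
L/S = 22/13 = 1.6923 ≈ 1.69.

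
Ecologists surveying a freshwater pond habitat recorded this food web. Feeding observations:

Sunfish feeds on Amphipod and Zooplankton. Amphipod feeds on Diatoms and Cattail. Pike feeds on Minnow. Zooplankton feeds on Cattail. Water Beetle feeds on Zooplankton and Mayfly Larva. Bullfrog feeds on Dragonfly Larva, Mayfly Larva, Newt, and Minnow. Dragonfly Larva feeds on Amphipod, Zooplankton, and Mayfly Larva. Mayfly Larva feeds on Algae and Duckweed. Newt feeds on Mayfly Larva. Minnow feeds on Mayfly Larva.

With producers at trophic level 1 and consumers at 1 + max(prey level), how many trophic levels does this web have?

4

Producers (level 1): Diatoms, Algae, Cattail, Duckweed.
Algae → Mayfly Larva → Minnow → Pike gives Pike level 4.
No species has a prey at level 4, so no species reaches level 5.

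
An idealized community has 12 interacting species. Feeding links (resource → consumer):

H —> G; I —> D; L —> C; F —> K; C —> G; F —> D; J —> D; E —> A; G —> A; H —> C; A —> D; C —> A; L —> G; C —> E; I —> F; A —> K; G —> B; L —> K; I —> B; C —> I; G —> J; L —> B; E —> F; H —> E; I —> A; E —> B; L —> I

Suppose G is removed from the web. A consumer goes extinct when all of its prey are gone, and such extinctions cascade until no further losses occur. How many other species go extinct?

Remove G.
Round 1: J (all prey gone) → extinct.
No further losses. Total secondary extinctions: 1.

1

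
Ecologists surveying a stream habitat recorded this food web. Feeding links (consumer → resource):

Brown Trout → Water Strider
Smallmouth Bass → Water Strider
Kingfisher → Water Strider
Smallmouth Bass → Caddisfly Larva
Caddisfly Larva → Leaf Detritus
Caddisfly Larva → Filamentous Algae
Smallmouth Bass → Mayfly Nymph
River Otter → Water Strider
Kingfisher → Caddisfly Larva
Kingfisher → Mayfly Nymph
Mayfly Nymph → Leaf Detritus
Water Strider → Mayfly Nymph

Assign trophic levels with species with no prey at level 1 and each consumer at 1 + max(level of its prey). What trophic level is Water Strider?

Leaf Detritus has no prey (basal) → level 1.
Mayfly Nymph eats Leaf Detritus → level 2.
Water Strider eats Mayfly Nymph → level 3.

Trophic level 3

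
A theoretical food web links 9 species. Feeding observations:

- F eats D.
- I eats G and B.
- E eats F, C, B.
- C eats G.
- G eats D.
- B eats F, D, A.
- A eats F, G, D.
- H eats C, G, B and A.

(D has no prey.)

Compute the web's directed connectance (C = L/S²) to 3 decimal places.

The web has S = 9 species and L = 18 feeding links.
C = L / S² = 18 / 81 = 0.2222 ≈ 0.222.

C = 0.222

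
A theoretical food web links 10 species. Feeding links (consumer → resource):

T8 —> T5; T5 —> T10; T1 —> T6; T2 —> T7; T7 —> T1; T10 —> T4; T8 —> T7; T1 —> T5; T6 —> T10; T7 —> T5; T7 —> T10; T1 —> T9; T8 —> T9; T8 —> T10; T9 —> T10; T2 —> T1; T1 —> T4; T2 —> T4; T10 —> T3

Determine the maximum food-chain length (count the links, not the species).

One longest chain: T4 → T10 → T6 → T1 → T7 → T8.
It has 6 species and 5 links.

5 links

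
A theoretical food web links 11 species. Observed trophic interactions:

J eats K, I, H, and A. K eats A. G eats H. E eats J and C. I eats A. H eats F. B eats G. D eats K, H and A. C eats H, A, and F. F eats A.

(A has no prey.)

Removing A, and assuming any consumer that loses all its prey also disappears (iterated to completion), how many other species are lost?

10

Remove A.
Round 1: K (all prey gone), F (all prey gone), I (all prey gone) → extinct.
Round 2: H (all prey gone) → extinct.
Round 3: D (all prey gone), C (all prey gone), J (all prey gone), G (all prey gone) → extinct.
Round 4: E (all prey gone), B (all prey gone) → extinct.
No further losses. Total secondary extinctions: 10.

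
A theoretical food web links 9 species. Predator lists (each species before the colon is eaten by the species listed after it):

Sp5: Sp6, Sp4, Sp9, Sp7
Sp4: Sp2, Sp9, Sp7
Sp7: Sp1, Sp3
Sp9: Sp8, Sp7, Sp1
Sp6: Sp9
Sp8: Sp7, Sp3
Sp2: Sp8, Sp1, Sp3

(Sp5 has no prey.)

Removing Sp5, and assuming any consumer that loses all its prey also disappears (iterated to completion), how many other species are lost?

8

Remove Sp5.
Round 1: Sp6 (all prey gone), Sp4 (all prey gone) → extinct.
Round 2: Sp2 (all prey gone), Sp9 (all prey gone) → extinct.
Round 3: Sp8 (all prey gone) → extinct.
Round 4: Sp7 (all prey gone) → extinct.
Round 5: Sp1 (all prey gone), Sp3 (all prey gone) → extinct.
No further losses. Total secondary extinctions: 8.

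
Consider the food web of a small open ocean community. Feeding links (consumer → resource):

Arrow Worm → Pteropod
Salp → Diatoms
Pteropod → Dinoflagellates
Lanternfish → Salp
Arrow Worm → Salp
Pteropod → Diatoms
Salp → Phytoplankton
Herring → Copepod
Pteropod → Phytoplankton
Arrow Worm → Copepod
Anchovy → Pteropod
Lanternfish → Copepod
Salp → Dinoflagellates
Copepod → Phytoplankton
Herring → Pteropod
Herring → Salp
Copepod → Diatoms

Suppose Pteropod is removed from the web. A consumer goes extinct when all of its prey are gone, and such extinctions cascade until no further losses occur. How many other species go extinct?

Remove Pteropod.
Round 1: Anchovy (all prey gone) → extinct.
No further losses. Total secondary extinctions: 1.

1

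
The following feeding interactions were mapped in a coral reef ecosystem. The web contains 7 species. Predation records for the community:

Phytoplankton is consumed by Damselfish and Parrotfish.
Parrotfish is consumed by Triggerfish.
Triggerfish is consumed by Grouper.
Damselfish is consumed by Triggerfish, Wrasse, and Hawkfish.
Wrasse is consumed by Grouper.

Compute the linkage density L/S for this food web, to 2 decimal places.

L/S = 1.14

There are L = 8 links among S = 7 species.
L/S = 8/7 = 1.1429 ≈ 1.14.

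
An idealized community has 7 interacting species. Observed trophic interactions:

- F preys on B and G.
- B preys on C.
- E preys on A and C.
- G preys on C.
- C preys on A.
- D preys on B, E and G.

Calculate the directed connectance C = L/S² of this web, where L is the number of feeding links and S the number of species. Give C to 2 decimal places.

The web has S = 7 species and L = 10 feeding links.
C = L / S² = 10 / 49 = 0.2041 ≈ 0.20.

C = 0.20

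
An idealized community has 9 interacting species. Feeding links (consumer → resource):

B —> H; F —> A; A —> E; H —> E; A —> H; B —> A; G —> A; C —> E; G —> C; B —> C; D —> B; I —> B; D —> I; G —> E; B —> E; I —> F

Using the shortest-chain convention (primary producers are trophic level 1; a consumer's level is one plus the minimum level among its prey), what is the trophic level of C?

Trophic level 2

E is a producer → level 1.
C eats E → level 2.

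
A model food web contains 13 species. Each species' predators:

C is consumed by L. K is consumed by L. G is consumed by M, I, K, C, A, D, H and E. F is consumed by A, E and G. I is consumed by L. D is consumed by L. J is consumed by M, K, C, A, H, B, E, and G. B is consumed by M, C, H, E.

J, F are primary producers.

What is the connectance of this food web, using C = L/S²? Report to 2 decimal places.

The web has S = 13 species and L = 27 feeding links.
C = L / S² = 27 / 169 = 0.1598 ≈ 0.16.

C = 0.16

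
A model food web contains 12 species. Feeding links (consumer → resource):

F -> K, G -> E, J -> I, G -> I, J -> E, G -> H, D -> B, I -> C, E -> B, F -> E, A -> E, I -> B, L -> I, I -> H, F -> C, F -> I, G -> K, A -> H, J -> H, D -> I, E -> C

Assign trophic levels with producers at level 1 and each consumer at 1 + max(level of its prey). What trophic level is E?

Trophic level 2

B is a producer → level 1.
E eats B (level 1); other prey at levels: C 1 → level 2.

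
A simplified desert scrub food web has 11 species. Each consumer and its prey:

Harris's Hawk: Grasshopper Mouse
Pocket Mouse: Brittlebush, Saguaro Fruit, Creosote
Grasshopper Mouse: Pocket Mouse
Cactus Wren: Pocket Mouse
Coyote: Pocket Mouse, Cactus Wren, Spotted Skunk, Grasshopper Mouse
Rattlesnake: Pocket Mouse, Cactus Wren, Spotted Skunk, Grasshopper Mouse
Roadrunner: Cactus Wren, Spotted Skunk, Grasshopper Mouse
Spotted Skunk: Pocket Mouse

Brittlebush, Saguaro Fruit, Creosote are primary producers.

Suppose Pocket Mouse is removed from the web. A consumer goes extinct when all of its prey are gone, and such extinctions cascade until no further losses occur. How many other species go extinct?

Remove Pocket Mouse.
Round 1: Cactus Wren (all prey gone), Spotted Skunk (all prey gone), Grasshopper Mouse (all prey gone) → extinct.
Round 2: Harris's Hawk (all prey gone), Rattlesnake (all prey gone), Roadrunner (all prey gone), Coyote (all prey gone) → extinct.
No further losses. Total secondary extinctions: 7.

7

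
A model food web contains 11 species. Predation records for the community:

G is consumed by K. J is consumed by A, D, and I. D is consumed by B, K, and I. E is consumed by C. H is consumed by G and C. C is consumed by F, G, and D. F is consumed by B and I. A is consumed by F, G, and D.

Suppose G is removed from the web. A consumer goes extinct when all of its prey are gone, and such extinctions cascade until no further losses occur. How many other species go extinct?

0

Remove G.
Every predator of it retains at least one other prey: K still has D.
No consumer loses all prey, so no secondary extinctions occur.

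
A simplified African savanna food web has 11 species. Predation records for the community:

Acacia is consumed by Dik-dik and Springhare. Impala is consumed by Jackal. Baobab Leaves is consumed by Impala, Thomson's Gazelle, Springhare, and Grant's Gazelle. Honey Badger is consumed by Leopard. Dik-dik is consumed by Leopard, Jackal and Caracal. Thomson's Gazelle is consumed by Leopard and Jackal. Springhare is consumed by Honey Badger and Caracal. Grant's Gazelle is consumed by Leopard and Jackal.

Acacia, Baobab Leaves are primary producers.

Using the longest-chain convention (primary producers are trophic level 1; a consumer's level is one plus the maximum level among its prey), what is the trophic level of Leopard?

Acacia is a producer → level 1.
Springhare eats Acacia (level 1); other prey at levels: Baobab Leaves 1 → level 2.
Honey Badger eats Springhare → level 3.
Leopard eats Honey Badger (level 3); other prey at levels: Dik-dik 2, Thomson's Gazelle 2, Grant's Gazelle 2 → level 4.

Trophic level 4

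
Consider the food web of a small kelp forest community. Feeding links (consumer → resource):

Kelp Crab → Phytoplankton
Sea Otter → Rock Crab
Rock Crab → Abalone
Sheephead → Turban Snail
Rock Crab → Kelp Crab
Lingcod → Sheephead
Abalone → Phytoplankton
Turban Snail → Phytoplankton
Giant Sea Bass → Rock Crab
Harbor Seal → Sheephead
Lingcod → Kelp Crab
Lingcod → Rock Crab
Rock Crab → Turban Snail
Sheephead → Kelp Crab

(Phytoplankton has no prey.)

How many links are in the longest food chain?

3 links

One longest chain: Phytoplankton → Kelp Crab → Rock Crab → Lingcod.
It has 4 species and 3 links.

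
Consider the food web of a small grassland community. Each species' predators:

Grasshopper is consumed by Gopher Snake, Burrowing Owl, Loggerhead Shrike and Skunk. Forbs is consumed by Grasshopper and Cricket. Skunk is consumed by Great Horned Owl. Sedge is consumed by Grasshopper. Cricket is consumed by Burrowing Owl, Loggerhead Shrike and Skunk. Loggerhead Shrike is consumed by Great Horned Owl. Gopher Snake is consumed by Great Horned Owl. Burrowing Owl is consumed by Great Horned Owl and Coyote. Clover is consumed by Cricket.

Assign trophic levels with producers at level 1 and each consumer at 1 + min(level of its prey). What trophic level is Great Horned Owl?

Forbs is a producer → level 1.
Grasshopper eats Forbs → level 2.
Gopher Snake eats Grasshopper → level 3.
Great Horned Owl eats Gopher Snake → level 4.
No prey of Great Horned Owl is below level 3, so 4 is the minimum.

Trophic level 4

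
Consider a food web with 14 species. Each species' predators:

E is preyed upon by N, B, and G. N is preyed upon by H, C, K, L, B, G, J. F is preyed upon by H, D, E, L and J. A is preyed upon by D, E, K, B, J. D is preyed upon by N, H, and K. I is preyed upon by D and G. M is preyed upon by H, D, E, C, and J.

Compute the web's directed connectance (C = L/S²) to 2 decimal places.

The web has S = 14 species and L = 30 feeding links.
C = L / S² = 30 / 196 = 0.1531 ≈ 0.15.

C = 0.15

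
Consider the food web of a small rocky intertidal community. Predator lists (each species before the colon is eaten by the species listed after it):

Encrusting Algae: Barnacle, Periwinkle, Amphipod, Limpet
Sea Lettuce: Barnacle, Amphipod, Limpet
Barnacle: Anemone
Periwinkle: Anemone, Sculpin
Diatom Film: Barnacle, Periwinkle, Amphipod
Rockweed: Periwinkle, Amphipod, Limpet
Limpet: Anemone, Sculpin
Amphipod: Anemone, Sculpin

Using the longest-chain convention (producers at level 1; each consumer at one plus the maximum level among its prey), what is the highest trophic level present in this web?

Producers (level 1): Sea Lettuce, Rockweed, Encrusting Algae, Diatom Film.
Sea Lettuce → Barnacle → Anemone gives Anemone level 3.
No species has a prey at level 3, so no species reaches level 4.

3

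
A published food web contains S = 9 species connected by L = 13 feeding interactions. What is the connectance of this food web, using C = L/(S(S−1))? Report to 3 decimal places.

C = 0.181

The web has S = 9 species and L = 13 feeding links.
C = L / (S(S−1)) = 13 / 72 = 0.1806 ≈ 0.181.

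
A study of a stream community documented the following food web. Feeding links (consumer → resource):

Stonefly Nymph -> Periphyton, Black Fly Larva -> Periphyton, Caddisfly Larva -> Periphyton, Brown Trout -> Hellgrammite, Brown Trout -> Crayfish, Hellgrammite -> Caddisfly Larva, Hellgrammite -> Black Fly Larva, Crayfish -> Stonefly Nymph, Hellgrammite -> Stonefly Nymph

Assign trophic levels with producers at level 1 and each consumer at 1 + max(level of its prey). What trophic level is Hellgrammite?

Periphyton is a producer → level 1.
Black Fly Larva eats Periphyton → level 2.
Hellgrammite eats Black Fly Larva (level 2); other prey at levels: Stonefly Nymph 2, Caddisfly Larva 2 → level 3.

Trophic level 3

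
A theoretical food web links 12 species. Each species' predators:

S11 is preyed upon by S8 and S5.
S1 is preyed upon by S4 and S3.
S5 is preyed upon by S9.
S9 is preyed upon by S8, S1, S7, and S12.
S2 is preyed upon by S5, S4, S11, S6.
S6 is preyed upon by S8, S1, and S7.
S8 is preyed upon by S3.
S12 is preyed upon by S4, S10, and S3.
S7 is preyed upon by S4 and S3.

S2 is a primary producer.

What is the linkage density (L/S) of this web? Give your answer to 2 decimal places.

There are L = 22 links among S = 12 species.
L/S = 22/12 = 1.8333 ≈ 1.83.

L/S = 1.83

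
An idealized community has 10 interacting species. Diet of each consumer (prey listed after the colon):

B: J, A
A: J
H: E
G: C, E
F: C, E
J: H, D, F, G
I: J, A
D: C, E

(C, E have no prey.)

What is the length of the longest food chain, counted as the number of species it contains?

5 species

One longest chain: E → H → J → A → I.
It has 5 species and 4 links.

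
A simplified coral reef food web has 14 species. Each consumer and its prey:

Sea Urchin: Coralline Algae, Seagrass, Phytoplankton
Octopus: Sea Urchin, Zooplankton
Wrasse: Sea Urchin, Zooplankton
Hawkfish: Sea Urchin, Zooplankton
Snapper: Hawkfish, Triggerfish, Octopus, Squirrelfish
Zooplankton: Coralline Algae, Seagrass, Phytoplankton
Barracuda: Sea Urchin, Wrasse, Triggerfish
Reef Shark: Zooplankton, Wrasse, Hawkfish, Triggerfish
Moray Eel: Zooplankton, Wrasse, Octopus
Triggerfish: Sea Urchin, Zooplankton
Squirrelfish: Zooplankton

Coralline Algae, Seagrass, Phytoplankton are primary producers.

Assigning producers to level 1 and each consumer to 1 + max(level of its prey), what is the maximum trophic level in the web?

4

Producers (level 1): Coralline Algae, Seagrass, Phytoplankton.
Coralline Algae → Sea Urchin → Wrasse → Reef Shark gives Reef Shark level 4.
No species has a prey at level 4, so no species reaches level 5.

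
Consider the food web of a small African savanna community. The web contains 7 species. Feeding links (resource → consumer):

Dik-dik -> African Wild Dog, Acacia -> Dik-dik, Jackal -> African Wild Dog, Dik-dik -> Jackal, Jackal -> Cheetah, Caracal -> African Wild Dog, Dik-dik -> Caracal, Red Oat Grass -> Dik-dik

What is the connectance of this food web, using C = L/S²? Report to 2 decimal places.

C = 0.16

The web has S = 7 species and L = 8 feeding links.
C = L / S² = 8 / 49 = 0.1633 ≈ 0.16.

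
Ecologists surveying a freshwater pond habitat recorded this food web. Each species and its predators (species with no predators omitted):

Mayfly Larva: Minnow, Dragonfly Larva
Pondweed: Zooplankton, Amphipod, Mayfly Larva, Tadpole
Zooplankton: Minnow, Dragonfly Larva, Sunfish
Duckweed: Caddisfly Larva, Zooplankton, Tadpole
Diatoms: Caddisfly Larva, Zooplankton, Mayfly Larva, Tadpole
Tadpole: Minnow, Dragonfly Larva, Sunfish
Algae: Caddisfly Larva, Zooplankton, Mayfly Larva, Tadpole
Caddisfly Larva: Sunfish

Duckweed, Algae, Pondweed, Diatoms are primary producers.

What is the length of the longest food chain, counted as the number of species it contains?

One longest chain: Duckweed → Tadpole → Minnow.
It has 3 species and 2 links.

3 species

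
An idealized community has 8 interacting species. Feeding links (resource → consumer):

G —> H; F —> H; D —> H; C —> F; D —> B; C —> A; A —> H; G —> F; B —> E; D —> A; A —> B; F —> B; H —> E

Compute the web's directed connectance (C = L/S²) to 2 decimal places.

C = 0.20

The web has S = 8 species and L = 13 feeding links.
C = L / S² = 13 / 64 = 0.2031 ≈ 0.20.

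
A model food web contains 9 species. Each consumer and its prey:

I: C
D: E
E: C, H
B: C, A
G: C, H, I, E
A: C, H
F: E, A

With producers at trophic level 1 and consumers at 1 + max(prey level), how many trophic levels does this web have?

Producers (level 1): C, H.
C → E → F gives F level 3.
No species has a prey at level 3, so no species reaches level 4.

3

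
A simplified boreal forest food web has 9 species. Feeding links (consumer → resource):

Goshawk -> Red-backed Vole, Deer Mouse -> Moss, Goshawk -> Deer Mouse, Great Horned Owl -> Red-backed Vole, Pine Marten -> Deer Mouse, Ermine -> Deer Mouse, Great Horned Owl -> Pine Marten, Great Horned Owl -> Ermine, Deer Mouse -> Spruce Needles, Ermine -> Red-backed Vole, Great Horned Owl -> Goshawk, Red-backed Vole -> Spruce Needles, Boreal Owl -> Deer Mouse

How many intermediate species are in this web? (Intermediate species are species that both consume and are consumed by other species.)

5

Intermediate species (has both prey and predators): Deer Mouse, Red-backed Vole, Goshawk, Pine Marten, Ermine.
Count: 5.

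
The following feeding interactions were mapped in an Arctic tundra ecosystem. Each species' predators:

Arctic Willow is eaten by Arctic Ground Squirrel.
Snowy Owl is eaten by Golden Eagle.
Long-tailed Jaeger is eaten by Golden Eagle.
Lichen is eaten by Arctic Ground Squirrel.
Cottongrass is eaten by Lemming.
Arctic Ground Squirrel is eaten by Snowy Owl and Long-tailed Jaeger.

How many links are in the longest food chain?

One longest chain: Lichen → Arctic Ground Squirrel → Long-tailed Jaeger → Golden Eagle.
It has 4 species and 3 links.

3 links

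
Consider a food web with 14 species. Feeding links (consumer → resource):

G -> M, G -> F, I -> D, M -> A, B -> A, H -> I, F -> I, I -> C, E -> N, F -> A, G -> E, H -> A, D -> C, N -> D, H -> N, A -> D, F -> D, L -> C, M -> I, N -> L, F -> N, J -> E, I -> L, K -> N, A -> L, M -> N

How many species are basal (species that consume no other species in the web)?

Basal species (no prey listed): C.
Count: 1.

1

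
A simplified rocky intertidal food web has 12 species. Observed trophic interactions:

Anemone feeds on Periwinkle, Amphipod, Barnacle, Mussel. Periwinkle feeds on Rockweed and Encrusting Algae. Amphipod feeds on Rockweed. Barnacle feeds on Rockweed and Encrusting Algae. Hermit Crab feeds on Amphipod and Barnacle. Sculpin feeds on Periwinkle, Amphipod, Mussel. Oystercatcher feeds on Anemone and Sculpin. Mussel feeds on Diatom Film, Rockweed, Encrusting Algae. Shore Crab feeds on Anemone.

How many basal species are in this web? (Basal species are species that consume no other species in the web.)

3

Basal species (no prey listed): Encrusting Algae, Rockweed, Diatom Film.
Count: 3.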